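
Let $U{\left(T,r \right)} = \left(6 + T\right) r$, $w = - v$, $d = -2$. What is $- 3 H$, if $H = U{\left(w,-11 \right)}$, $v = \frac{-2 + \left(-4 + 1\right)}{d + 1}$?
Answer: $33$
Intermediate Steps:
$v = 5$ ($v = \frac{-2 + \left(-4 + 1\right)}{-2 + 1} = \frac{-2 - 3}{-1} = \left(-5\right) \left(-1\right) = 5$)
$w = -5$ ($w = \left(-1\right) 5 = -5$)
$U{\left(T,r \right)} = r \left(6 + T\right)$
$H = -11$ ($H = - 11 \left(6 - 5\right) = \left(-11\right) 1 = -11$)
$- 3 H = \left(-3\right) \left(-11\right) = 33$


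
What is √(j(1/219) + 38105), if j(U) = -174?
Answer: √37931 ≈ 194.76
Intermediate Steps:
√(j(1/219) + 38105) = √(-174 + 38105) = √37931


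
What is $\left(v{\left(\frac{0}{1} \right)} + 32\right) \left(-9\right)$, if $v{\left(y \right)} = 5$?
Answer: $-333$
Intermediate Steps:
$\left(v{\left(\frac{0}{1} \right)} + 32\right) \left(-9\right) = \left(5 + 32\right) \left(-9\right) = 37 \left(-9\right) = -333$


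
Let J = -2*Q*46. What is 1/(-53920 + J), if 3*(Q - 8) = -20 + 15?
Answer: -3/163508 ≈ -1.8348e-5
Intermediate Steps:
Q = 19/3 (Q = 8 + (-20 + 15)/3 = 8 + (⅓)*(-5) = 8 - 5/3 = 19/3 ≈ 6.3333)
J = -1748/3 (J = -2*19/3*46 = -38/3*46 = -1748/3 ≈ -582.67)
1/(-53920 + J) = 1/(-53920 - 1748/3) = 1/(-163508/3) = -3/163508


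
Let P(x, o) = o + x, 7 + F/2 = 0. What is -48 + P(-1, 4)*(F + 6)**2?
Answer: 144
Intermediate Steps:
F = -14 (F = -14 + 2*0 = -14 + 0 = -14)
-48 + P(-1, 4)*(F + 6)**2 = -48 + (4 - 1)*(-14 + 6)**2 = -48 + 3*(-8)**2 = -48 + 3*64 = -48 + 192 = 144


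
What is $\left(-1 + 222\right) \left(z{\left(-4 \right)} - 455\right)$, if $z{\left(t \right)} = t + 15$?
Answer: $-98124$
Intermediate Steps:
$z{\left(t \right)} = 15 + t$
$\left(-1 + 222\right) \left(z{\left(-4 \right)} - 455\right) = \left(-1 + 222\right) \left(\left(15 - 4\right) - 455\right) = 221 \left(11 - 455\right) = 221 \left(-444\right) = -98124$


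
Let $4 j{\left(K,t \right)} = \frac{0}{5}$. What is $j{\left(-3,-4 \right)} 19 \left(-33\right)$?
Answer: $0$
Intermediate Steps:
$j{\left(K,t \right)} = 0$ ($j{\left(K,t \right)} = \frac{0 \cdot \frac{1}{5}}{4} = \frac{1}{4} \cdot 0 = 0$)
$j{\left(-3,-4 \right)} 19 \left(-33\right) = 0 \cdot 19 \left(-33\right) = 0 \left(-33\right) = 0$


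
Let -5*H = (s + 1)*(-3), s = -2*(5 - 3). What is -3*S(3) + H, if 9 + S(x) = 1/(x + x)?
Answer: 247/10 ≈ 24.700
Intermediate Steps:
S(x) = -9 + 1/(2*x) (S(x) = -9 + 1/(x + x) = -9 + 1/(2*x))
s = -4 (s = -2*2 = -4)
H = -9/5 (H = -(-4 + 1)*(-3)/5 = -(-3)*(-3)/5 = -1/5*9 = -9/5 ≈ -1.8000)
-3*S(3) + H = -3*(-9 + (1/2)/3) - 9/5 = -3*(-9 + (1/2)*(1/3)) - 9/5 = -3*(-9 + 1/6) - 9/5 = -3*(-53/6) - 9/5 = 53/2 - 9/5 = 247/10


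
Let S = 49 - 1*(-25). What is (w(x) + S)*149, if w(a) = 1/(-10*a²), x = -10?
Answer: 11025851/1000 ≈ 11026.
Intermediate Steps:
S = 74 (S = 49 + 25 = 74)
w(a) = -1/(10*a²)
(w(x) + S)*149 = (-⅒/(-10)² + 74)*149 = (-⅒*1/100 + 74)*149 = (-1/1000 + 74)*149 = (73999/1000)*149 = 11025851/1000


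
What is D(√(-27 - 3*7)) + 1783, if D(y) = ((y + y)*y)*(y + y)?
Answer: 1783 - 768*I*√3 ≈ 1783.0 - 1330.2*I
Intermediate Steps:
D(y) = 4*y³ (D(y) = ((2*y)*y)*(2*y) = (2*y²)*(2*y) = 4*y³)
D(√(-27 - 3*7)) + 1783 = 4*(√(-27 - 3*7))³ + 1783 = 4*(√(-27 - 21))³ + 1783 = 4*(√(-48))³ + 1783 = 4*(4*I*√3)³ + 1783 = 4*(-192*I*√3) + 1783 = -768*I*√3 + 1783 = 1783 - 768*I*√3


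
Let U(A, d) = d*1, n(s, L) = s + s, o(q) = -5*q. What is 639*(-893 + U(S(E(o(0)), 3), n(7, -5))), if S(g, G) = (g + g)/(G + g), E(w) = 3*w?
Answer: -561681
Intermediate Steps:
n(s, L) = 2*s
S(g, G) = 2*g/(G + g) (S(g, G) = (2*g)/(G + g) = 2*g/(G + g))
U(A, d) = d
639*(-893 + U(S(E(o(0)), 3), n(7, -5))) = 639*(-893 + 2*7) = 639*(-893 + 14) = 639*(-879) = -561681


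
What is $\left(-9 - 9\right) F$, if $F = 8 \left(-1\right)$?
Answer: $144$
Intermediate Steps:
$F = -8$
$\left(-9 - 9\right) F = \left(-9 - 9\right) \left(-8\right) = \left(-18\right) \left(-8\right) = 144$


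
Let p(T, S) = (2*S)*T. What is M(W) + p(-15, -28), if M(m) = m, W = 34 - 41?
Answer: 833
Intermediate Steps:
p(T, S) = 2*S*T
W = -7
M(W) + p(-15, -28) = -7 + 2*(-28)*(-15) = -7 + 840 = 833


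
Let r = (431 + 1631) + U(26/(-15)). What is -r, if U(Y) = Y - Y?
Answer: -2062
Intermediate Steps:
U(Y) = 0
r = 2062 (r = (431 + 1631) + 0 = 2062 + 0 = 2062)
-r = -1*2062 = -2062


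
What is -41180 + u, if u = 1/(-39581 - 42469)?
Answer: -3378819001/82050 ≈ -41180.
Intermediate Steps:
u = -1/82050 (u = 1/(-82050) = -1/82050 ≈ -1.2188e-5)
-41180 + u = -41180 - 1/82050 = -3378819001/82050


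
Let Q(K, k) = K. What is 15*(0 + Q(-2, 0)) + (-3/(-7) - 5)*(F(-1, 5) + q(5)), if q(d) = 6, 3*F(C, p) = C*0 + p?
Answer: -1366/21 ≈ -65.048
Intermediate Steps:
F(C, p) = p/3 (F(C, p) = (C*0 + p)/3 = (0 + p)/3 = p/3)
15*(0 + Q(-2, 0)) + (-3/(-7) - 5)*(F(-1, 5) + q(5)) = 15*(0 - 2) + (-3/(-7) - 5)*((⅓)*5 + 6) = 15*(-2) + (-3*(-⅐) - 5)*(5/3 + 6) = -30 + (3/7 - 5)*(23/3) = -30 - 32/7*23/3 = -30 - 736/21 = -1366/21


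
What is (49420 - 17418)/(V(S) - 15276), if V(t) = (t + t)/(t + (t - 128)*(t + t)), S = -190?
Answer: -10160635/4850131 ≈ -2.0949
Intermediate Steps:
V(t) = 2*t/(t + 2*t*(-128 + t)) (V(t) = (2*t)/(t + (-128 + t)*(2*t)) = (2*t)/(t + 2*t*(-128 + t)) = 2*t/(t + 2*t*(-128 + t)))
(49420 - 17418)/(V(S) - 15276) = (49420 - 17418)/(2/(-255 + 2*(-190)) - 15276) = 32002/(2/(-255 - 380) - 15276) = 32002/(2/(-635) - 15276) = 32002/(2*(-1/635) - 15276) = 32002/(-2/635 - 15276) = 32002/(-9700262/635) = 32002*(-635/9700262) = -10160635/4850131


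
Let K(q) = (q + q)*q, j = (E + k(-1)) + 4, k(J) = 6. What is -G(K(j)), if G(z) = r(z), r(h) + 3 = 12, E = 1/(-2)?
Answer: -9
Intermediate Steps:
E = -½ ≈ -0.50000
r(h) = 9 (r(h) = -3 + 12 = 9)
j = 19/2 (j = (-½ + 6) + 4 = 11/2 + 4 = 19/2 ≈ 9.5000)
K(q) = 2*q² (K(q) = (2*q)*q = 2*q²)
G(z) = 9
-G(K(j)) = -1*9 = -9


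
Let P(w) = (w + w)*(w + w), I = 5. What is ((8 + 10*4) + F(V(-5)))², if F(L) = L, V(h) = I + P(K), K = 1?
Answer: 3249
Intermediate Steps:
P(w) = 4*w² (P(w) = (2*w)*(2*w) = 4*w²)
V(h) = 9 (V(h) = 5 + 4*1² = 5 + 4*1 = 5 + 4 = 9)
((8 + 10*4) + F(V(-5)))² = ((8 + 10*4) + 9)² = ((8 + 40) + 9)² = (48 + 9)² = 57² = 3249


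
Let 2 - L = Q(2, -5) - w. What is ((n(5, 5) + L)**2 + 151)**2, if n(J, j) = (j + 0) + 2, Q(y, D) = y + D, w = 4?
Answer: 165649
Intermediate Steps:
Q(y, D) = D + y
n(J, j) = 2 + j (n(J, j) = j + 2 = 2 + j)
L = 9 (L = 2 - ((-5 + 2) - 1*4) = 2 - (-3 - 4) = 2 - 1*(-7) = 2 + 7 = 9)
((n(5, 5) + L)**2 + 151)**2 = (((2 + 5) + 9)**2 + 151)**2 = ((7 + 9)**2 + 151)**2 = (16**2 + 151)**2 = (256 + 151)**2 = 407**2 = 165649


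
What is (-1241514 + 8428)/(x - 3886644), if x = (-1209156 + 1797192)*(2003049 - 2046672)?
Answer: 616543/12827890536 ≈ 4.8063e-5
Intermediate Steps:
x = -25651894428 (x = 588036*(-43623) = -25651894428)
(-1241514 + 8428)/(x - 3886644) = (-1241514 + 8428)/(-25651894428 - 3886644) = -1233086/(-25655781072) = -1233086*(-1/25655781072) = 616543/12827890536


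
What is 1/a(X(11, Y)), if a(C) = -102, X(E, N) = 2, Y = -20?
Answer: -1/102 ≈ -0.0098039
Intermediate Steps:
1/a(X(11, Y)) = 1/(-102) = -1/102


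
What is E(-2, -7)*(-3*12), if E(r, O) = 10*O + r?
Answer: 2592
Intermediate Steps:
E(r, O) = r + 10*O
E(-2, -7)*(-3*12) = (-2 + 10*(-7))*(-3*12) = (-2 - 70)*(-36) = -72*(-36) = 2592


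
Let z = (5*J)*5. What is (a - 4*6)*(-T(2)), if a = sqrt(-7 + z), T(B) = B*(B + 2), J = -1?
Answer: 192 - 32*I*sqrt(2) ≈ 192.0 - 45.255*I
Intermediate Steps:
z = -25 (z = (5*(-1))*5 = -5*5 = -25)
T(B) = B*(2 + B)
a = 4*I*sqrt(2) (a = sqrt(-7 - 25) = sqrt(-32) = 4*I*sqrt(2) ≈ 5.6569*I)
(a - 4*6)*(-T(2)) = (4*I*sqrt(2) - 4*6)*(-2*(2 + 2)) = (4*I*sqrt(2) - 24)*(-2*4) = (-24 + 4*I*sqrt(2))*(-1*8) = (-24 + 4*I*sqrt(2))*(-8) = 192 - 32*I*sqrt(2)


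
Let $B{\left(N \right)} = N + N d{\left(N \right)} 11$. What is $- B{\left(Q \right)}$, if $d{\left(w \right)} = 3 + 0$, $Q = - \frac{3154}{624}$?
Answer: $\frac{26809}{156} \approx 171.85$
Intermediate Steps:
$Q = - \frac{1577}{312}$ ($Q = \left(-3154\right) \frac{1}{624} = - \frac{1577}{312} \approx -5.0545$)
$d{\left(w \right)} = 3$
$B{\left(N \right)} = 34 N$ ($B{\left(N \right)} = N + N 3 \cdot 11 = N + 3 N 11 = N + 33 N = 34 N$)
$- B{\left(Q \right)} = - \frac{34 \left(-1577\right)}{312} = \left(-1\right) \left(- \frac{26809}{156}\right) = \frac{26809}{156}$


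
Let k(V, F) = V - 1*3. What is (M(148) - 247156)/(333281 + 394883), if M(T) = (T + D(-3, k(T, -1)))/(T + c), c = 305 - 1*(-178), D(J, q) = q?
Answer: -155955143/459471484 ≈ -0.33942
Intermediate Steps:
k(V, F) = -3 + V (k(V, F) = V - 3 = -3 + V)
c = 483 (c = 305 + 178 = 483)
M(T) = (-3 + 2*T)/(483 + T) (M(T) = (T + (-3 + T))/(T + 483) = (-3 + 2*T)/(483 + T))
(M(148) - 247156)/(333281 + 394883) = ((-3 + 2*148)/(483 + 148) - 247156)/(333281 + 394883) = ((-3 + 296)/631 - 247156)/728164 = ((1/631)*293 - 247156)*(1/728164) = (293/631 - 247156)*(1/728164) = -155955143/631*1/728164 = -155955143/459471484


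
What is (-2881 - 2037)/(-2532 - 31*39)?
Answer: 4918/3741 ≈ 1.3146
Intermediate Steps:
(-2881 - 2037)/(-2532 - 31*39) = -4918/(-2532 - 1209) = -4918/(-3741) = -4918*(-1/3741) = 4918/3741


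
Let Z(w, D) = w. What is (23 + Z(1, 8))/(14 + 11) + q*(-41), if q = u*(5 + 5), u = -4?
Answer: 41024/25 ≈ 1641.0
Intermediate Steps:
q = -40 (q = -4*(5 + 5) = -4*10 = -40)
(23 + Z(1, 8))/(14 + 11) + q*(-41) = (23 + 1)/(14 + 11) - 40*(-41) = 24/25 + 1640 = 41024/25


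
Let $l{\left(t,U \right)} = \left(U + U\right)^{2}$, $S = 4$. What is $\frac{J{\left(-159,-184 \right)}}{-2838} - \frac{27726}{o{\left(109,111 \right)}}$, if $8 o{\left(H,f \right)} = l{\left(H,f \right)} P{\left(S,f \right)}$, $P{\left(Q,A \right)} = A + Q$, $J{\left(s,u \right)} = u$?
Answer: $\frac{1913696}{74466755} \approx 0.025699$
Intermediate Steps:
$l{\left(t,U \right)} = 4 U^{2}$ ($l{\left(t,U \right)} = \left(2 U\right)^{2} = 4 U^{2}$)
$o{\left(H,f \right)} = \frac{f^{2} \left(4 + f\right)}{2}$ ($o{\left(H,f \right)} = \frac{4 f^{2} \left(f + 4\right)}{8} = \frac{4 f^{2} \left(4 + f\right)}{8} = \frac{f^{2} \left(4 + f\right)}{2}$)
$\frac{J{\left(-159,-184 \right)}}{-2838} - \frac{27726}{o{\left(109,111 \right)}} = - \frac{184}{-2838} - \frac{27726}{\frac{1}{2} \cdot 111^{2} \left(4 + 111\right)} = \left(-184\right) \left(- \frac{1}{2838}\right) - \frac{27726}{\frac{1}{2} \cdot 12321 \cdot 115} = \frac{92}{1419} - \frac{27726}{\frac{1416915}{2}} = \frac{92}{1419} - \frac{18484}{472305} = \frac{1913696}{74466755}$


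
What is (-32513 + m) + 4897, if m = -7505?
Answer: -35121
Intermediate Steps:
(-32513 + m) + 4897 = (-32513 - 7505) + 4897 = -40018 + 4897 = -35121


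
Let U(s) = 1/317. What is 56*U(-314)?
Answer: 56/317 ≈ 0.17666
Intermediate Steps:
U(s) = 1/317
56*U(-314) = 56*(1/317) = 56/317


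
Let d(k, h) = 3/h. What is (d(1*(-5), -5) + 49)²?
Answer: 58564/25 ≈ 2342.6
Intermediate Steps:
(d(1*(-5), -5) + 49)² = (3/(-5) + 49)² = (3*(-⅕) + 49)² = (-⅗ + 49)² = (242/5)² = 58564/25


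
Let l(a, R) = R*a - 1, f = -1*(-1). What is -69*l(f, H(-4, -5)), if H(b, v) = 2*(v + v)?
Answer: 1449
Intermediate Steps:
H(b, v) = 4*v (H(b, v) = 2*(2*v) = 4*v)
f = 1
l(a, R) = -1 + R*a
-69*l(f, H(-4, -5)) = -69*(-1 + (4*(-5))*1) = -69*(-1 - 20*1) = -69*(-1 - 20) = -69*(-21) = 1449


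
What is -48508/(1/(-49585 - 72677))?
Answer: 5930685096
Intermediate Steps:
-48508/(1/(-49585 - 72677)) = -48508/(1/(-122262)) = -48508/(-1/122262) = -48508*(-122262) = 5930685096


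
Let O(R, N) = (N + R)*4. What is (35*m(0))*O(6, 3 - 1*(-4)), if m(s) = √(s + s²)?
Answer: 0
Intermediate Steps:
O(R, N) = 4*N + 4*R
(35*m(0))*O(6, 3 - 1*(-4)) = (35*√(0*(1 + 0)))*(4*(3 - 1*(-4)) + 4*6) = (35*√(0*1))*(4*(3 + 4) + 24) = (35*√0)*(4*7 + 24) = (35*0)*(28 + 24) = 0*52 = 0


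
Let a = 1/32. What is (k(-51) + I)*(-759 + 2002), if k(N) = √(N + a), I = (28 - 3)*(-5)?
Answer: -155375 + 1243*I*√3262/8 ≈ -1.5538e+5 + 8874.1*I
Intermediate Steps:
a = 1/32 ≈ 0.031250
I = -125 (I = 25*(-5) = -125)
k(N) = √(1/32 + N) (k(N) = √(N + 1/32) = √(1/32 + N))
(k(-51) + I)*(-759 + 2002) = (√(2 + 64*(-51))/8 - 125)*(-759 + 2002) = (√(2 - 3264)/8 - 125)*1243 = (√(-3262)/8 - 125)*1243 = ((I*√3262)/8 - 125)*1243 = (I*√3262/8 - 125)*1243 = (-125 + I*√3262/8)*1243 = -155375 + 1243*I*√3262/8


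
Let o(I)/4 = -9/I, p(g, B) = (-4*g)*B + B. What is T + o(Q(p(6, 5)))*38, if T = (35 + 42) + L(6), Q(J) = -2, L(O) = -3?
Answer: 758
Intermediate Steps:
p(g, B) = B - 4*B*g (p(g, B) = -4*B*g + B = B - 4*B*g)
o(I) = -36/I (o(I) = 4*(-9/I) = -36/I)
T = 74 (T = (35 + 42) - 3 = 77 - 3 = 74)
T + o(Q(p(6, 5)))*38 = 74 - 36/(-2)*38 = 74 - 36*(-½)*38 = 74 + 18*38 = 74 + 684 = 758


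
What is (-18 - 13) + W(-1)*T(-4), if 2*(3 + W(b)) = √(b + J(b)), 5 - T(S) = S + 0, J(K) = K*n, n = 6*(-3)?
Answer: -58 + 9*√17/2 ≈ -39.446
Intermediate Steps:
n = -18
J(K) = -18*K (J(K) = K*(-18) = -18*K)
T(S) = 5 - S (T(S) = 5 - (S + 0) = 5 - S)
W(b) = -3 + √17*√(-b)/2 (W(b) = -3 + √(b - 18*b)/2 = -3 + √(-17*b)/2 = -3 + (√17*√(-b))/2 = -3 + √17*√(-b)/2)
(-18 - 13) + W(-1)*T(-4) = (-18 - 13) + (-3 + √17*√(-1*(-1))/2)*(5 - 1*(-4)) = -31 + (-3 + √17*√1/2)*(5 + 4) = -31 + (-3 + (½)*√17*1)*9 = -31 + (-3 + √17/2)*9 = -31 + (-27 + 9*√17/2) = -58 + 9*√17/2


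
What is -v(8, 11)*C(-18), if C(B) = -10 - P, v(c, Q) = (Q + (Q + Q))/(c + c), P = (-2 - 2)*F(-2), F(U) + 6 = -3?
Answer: 759/8 ≈ 94.875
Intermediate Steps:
F(U) = -9 (F(U) = -6 - 3 = -9)
P = 36 (P = (-2 - 2)*(-9) = -4*(-9) = 36)
v(c, Q) = 3*Q/(2*c) (v(c, Q) = (Q + 2*Q)/((2*c)) = (3*Q)*(1/(2*c)) = 3*Q/(2*c))
C(B) = -46 (C(B) = -10 - 1*36 = -10 - 36 = -46)
-v(8, 11)*C(-18) = -(3/2)*11/8*(-46) = -(3/2)*11*(⅛)*(-46) = -33*(-46)/16 = -1*(-759/8) = 759/8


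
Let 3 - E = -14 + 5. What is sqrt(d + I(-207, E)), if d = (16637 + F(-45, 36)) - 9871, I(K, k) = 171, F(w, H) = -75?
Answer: sqrt(6862) ≈ 82.837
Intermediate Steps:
E = 12 (E = 3 - (-14 + 5) = 3 - 1*(-9) = 3 + 9 = 12)
d = 6691 (d = (16637 - 75) - 9871 = 16562 - 9871 = 6691)
sqrt(d + I(-207, E)) = sqrt(6691 + 171) = sqrt(6862)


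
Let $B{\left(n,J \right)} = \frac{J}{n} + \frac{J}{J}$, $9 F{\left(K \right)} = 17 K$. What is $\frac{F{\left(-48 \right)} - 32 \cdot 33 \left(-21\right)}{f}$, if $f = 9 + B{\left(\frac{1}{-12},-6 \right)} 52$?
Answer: $\frac{66256}{11415} \approx 5.8043$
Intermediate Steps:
$F{\left(K \right)} = \frac{17 K}{9}$
$B{\left(n,J \right)} = 1 + \frac{J}{n}$ ($B{\left(n,J \right)} = \frac{J}{n} + 1 = 1 + \frac{J}{n}$)
$f = 3805$ ($f = 9 + \frac{-6 + \frac{1}{-12}}{\frac{1}{-12}} \cdot 52 = 9 + \frac{-6 - \frac{1}{12}}{- \frac{1}{12}} \cdot 52 = 9 + \left(-12\right) \left(- \frac{73}{12}\right) 52 = 9 + 73 \cdot 52 = 9 + 3796 = 3805$)
$\frac{F{\left(-48 \right)} - 32 \cdot 33 \left(-21\right)}{f} = \frac{\frac{17}{9} \left(-48\right) - 32 \cdot 33 \left(-21\right)}{3805} = \left(- \frac{272}{3} - 1056 \left(-21\right)\right) \frac{1}{3805} = \left(- \frac{272}{3} - -22176\right) \frac{1}{3805} = \left(- \frac{272}{3} + 22176\right) \frac{1}{3805} = \frac{66256}{3} \cdot \frac{1}{3805} = \frac{66256}{11415}$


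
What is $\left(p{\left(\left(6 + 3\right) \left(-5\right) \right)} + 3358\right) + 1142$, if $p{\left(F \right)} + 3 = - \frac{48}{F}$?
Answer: $\frac{67471}{15} \approx 4498.1$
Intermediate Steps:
$p{\left(F \right)} = -3 - \frac{48}{F}$
$\left(p{\left(\left(6 + 3\right) \left(-5\right) \right)} + 3358\right) + 1142 = \left(\left(-3 - \frac{48}{\left(6 + 3\right) \left(-5\right)}\right) + 3358\right) + 1142 = \left(\left(-3 - \frac{48}{9 \left(-5\right)}\right) + 3358\right) + 1142 = \left(\left(-3 - \frac{48}{-45}\right) + 3358\right) + 1142 = \left(\left(-3 - - \frac{16}{15}\right) + 3358\right) + 1142 = \left(\left(-3 + \frac{16}{15}\right) + 3358\right) + 1142 = \left(- \frac{29}{15} + 3358\right) + 1142 = \frac{50341}{15} + 1142 = \frac{67471}{15}$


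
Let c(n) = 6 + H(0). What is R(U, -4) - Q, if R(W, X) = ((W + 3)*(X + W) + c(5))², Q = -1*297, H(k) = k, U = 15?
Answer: 41913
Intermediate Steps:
c(n) = 6 (c(n) = 6 + 0 = 6)
Q = -297
R(W, X) = (6 + (3 + W)*(W + X))² (R(W, X) = ((W + 3)*(X + W) + 6)² = ((3 + W)*(W + X) + 6)² = (6 + (3 + W)*(W + X))²)
R(U, -4) - Q = (6 + 15² + 3*15 + 3*(-4) + 15*(-4))² - 1*(-297) = (6 + 225 + 45 - 12 - 60)² + 297 = 204² + 297 = 41616 + 297 = 41913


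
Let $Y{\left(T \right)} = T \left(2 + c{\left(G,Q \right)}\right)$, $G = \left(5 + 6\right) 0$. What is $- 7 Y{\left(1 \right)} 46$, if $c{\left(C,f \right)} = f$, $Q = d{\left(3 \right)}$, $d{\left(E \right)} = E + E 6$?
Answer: $-7406$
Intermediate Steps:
$d{\left(E \right)} = 7 E$ ($d{\left(E \right)} = E + 6 E = 7 E$)
$Q = 21$ ($Q = 7 \cdot 3 = 21$)
$G = 0$ ($G = 11 \cdot 0 = 0$)
$Y{\left(T \right)} = 23 T$ ($Y{\left(T \right)} = T \left(2 + 21\right) = T 23 = 23 T$)
$- 7 Y{\left(1 \right)} 46 = - 7 \cdot 23 \cdot 1 \cdot 46 = \left(-7\right) 23 \cdot 46 = \left(-161\right) 46 = -7406$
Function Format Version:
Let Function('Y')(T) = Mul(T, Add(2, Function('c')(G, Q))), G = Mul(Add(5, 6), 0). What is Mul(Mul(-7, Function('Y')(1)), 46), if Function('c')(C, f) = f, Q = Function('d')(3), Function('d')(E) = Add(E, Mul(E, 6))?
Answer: -7406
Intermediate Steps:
Function('d')(E) = Mul(7, E) (Function('d')(E) = Add(E, Mul(6, E)) = Mul(7, E))
Q = 21 (Q = Mul(7, 3) = 21)
G = 0 (G = Mul(11, 0) = 0)
Function('Y')(T) = Mul(23, T) (Function('Y')(T) = Mul(T, Add(2, 21)) = Mul(T, 23) = Mul(23, T))
Mul(Mul(-7, Function('Y')(1)), 46) = Mul(Mul(-7, Mul(23, 1)), 46) = Mul(Mul(-7, 23), 46) = Mul(-161, 46) = -7406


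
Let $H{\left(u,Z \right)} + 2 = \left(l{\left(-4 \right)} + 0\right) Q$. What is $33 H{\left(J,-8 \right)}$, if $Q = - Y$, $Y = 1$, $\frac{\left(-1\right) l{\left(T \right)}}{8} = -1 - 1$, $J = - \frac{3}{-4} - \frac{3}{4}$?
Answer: $-594$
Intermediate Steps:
$J = 0$ ($J = \left(-3\right) \left(- \frac{1}{4}\right) - \frac{3}{4} = \frac{3}{4} - \frac{3}{4} = 0$)
$l{\left(T \right)} = 16$ ($l{\left(T \right)} = - 8 \left(-1 - 1\right) = \left(-8\right) \left(-2\right) = 16$)
$Q = -1$ ($Q = \left(-1\right) 1 = -1$)
$H{\left(u,Z \right)} = -18$ ($H{\left(u,Z \right)} = -2 + \left(16 + 0\right) \left(-1\right) = -2 + 16 \left(-1\right) = -2 - 16 = -18$)
$33 H{\left(J,-8 \right)} = 33 \left(-18\right) = -594$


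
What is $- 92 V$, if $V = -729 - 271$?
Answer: $92000$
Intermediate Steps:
$V = -1000$
$- 92 V = \left(-92\right) \left(-1000\right) = 92000$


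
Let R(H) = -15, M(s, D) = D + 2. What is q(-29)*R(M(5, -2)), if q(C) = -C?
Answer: -435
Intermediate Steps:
M(s, D) = 2 + D
q(-29)*R(M(5, -2)) = -1*(-29)*(-15) = 29*(-15) = -435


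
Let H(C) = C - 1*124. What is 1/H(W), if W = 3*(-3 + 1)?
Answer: -1/130 ≈ -0.0076923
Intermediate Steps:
W = -6 (W = 3*(-2) = -6)
H(C) = -124 + C (H(C) = C - 124 = -124 + C)
1/H(W) = 1/(-124 - 6) = 1/(-130) = -1/130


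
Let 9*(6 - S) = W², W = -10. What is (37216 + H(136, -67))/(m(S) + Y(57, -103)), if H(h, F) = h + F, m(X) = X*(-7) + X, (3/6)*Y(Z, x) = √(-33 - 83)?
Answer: 514533/632 - 67113*I*√29/632 ≈ 814.13 - 571.86*I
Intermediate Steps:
Y(Z, x) = 4*I*√29 (Y(Z, x) = 2*√(-33 - 83) = 2*√(-116) = 2*(2*I*√29) = 4*I*√29)
S = -46/9 (S = 6 - ⅑*(-10)² = 6 - ⅑*100 = 6 - 100/9 = -46/9 ≈ -5.1111)
m(X) = -6*X (m(X) = -7*X + X = -6*X)
H(h, F) = F + h
(37216 + H(136, -67))/(m(S) + Y(57, -103)) = (37216 + (-67 + 136))/(-6*(-46/9) + 4*I*√29) = (37216 + 69)/(92/3 + 4*I*√29) = 37285/(92/3 + 4*I*√29)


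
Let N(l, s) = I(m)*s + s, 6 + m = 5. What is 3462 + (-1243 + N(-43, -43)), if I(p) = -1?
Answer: 2219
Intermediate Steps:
m = -1 (m = -6 + 5 = -1)
N(l, s) = 0 (N(l, s) = -s + s = 0)
3462 + (-1243 + N(-43, -43)) = 3462 + (-1243 + 0) = 3462 - 1243 = 2219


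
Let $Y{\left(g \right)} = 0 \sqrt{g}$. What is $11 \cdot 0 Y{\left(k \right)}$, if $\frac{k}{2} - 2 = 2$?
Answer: $0$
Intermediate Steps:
$k = 8$ ($k = 4 + 2 \cdot 2 = 4 + 4 = 8$)
$Y{\left(g \right)} = 0$
$11 \cdot 0 Y{\left(k \right)} = 11 \cdot 0 \cdot 0 = 0 \cdot 0 = 0$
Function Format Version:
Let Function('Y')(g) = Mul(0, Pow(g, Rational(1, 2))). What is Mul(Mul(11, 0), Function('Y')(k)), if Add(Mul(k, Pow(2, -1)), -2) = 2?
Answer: 0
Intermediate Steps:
k = 8 (k = Add(4, Mul(2, 2)) = Add(4, 4) = 8)
Function('Y')(g) = 0
Mul(Mul(11, 0), Function('Y')(k)) = Mul(Mul(11, 0), 0) = Mul(0, 0) = 0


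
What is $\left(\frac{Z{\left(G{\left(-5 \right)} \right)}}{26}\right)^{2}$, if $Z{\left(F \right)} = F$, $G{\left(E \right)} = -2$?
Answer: $\frac{1}{169} \approx 0.0059172$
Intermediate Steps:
$\left(\frac{Z{\left(G{\left(-5 \right)} \right)}}{26}\right)^{2} = \left(\frac{1}{26} \left(-2\right)\right)^{2} = \left(- \frac{1}{13}\right)^{2} = \frac{1}{169}$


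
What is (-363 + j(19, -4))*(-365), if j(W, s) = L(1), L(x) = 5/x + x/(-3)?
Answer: 392375/3 ≈ 1.3079e+5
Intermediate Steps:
L(x) = 5/x - x/3 (L(x) = 5/x + x*(-⅓) = 5/x - x/3)
j(W, s) = 14/3 (j(W, s) = 5/1 - ⅓*1 = 5*1 - ⅓ = 5 - ⅓ = 14/3)
(-363 + j(19, -4))*(-365) = (-363 + 14/3)*(-365) = -1075/3*(-365) = 392375/3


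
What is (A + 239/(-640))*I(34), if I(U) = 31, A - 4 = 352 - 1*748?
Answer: -7784689/640 ≈ -12164.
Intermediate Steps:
A = -392 (A = 4 + (352 - 1*748) = 4 + (352 - 748) = 4 - 396 = -392)
(A + 239/(-640))*I(34) = (-392 + 239/(-640))*31 = (-392 + 239*(-1/640))*31 = (-392 - 239/640)*31 = -251119/640*31 = -7784689/640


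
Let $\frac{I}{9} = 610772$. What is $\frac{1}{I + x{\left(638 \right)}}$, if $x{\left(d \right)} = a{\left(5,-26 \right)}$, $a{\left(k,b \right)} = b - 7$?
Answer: $\frac{1}{5496915} \approx 1.8192 \cdot 10^{-7}$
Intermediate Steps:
$I = 5496948$ ($I = 9 \cdot 610772 = 5496948$)
$a{\left(k,b \right)} = -7 + b$ ($a{\left(k,b \right)} = b - 7 = -7 + b$)
$x{\left(d \right)} = -33$ ($x{\left(d \right)} = -7 - 26 = -33$)
$\frac{1}{I + x{\left(638 \right)}} = \frac{1}{5496948 - 33} = \frac{1}{5496915}$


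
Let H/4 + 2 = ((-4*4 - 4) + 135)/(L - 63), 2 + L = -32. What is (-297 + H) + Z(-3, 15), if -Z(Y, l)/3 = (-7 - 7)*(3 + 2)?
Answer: -9675/97 ≈ -99.742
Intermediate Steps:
L = -34 (L = -2 - 32 = -34)
Z(Y, l) = 210 (Z(Y, l) = -3*(-7 - 7)*(3 + 2) = -(-42)*5 = -3*(-70) = 210)
H = -1236/97 (H = -8 + 4*(((-4*4 - 4) + 135)/(-34 - 63)) = -8 + 4*(((-16 - 4) + 135)/(-97)) = -8 + 4*((-20 + 135)*(-1/97)) = -8 + 4*(115*(-1/97)) = -8 + 4*(-115/97) = -8 - 460/97 = -1236/97 ≈ -12.742)
(-297 + H) + Z(-3, 15) = (-297 - 1236/97) + 210 = -30045/97 + 210 = -9675/97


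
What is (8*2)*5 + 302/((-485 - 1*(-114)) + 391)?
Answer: 951/10 ≈ 95.100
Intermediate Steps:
(8*2)*5 + 302/((-485 - 1*(-114)) + 391) = 16*5 + 302/((-485 + 114) + 391) = 80 + 302/(-371 + 391) = 80 + 302/20 = 80 + (1/20)*302 = 80 + 151/10 = 951/10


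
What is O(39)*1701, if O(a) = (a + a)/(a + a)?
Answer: 1701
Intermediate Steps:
O(a) = 1 (O(a) = (2*a)/((2*a)) = (2*a)*(1/(2*a)) = 1)
O(39)*1701 = 1*1701 = 1701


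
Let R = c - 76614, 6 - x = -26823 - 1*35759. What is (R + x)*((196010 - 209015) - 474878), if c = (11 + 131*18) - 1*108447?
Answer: 58596699832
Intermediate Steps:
x = 62588 (x = 6 - (-26823 - 1*35759) = 6 - (-26823 - 35759) = 6 - 1*(-62582) = 6 + 62582 = 62588)
c = -106078 (c = (11 + 2358) - 108447 = 2369 - 108447 = -106078)
R = -182692 (R = -106078 - 76614 = -182692)
(R + x)*((196010 - 209015) - 474878) = (-182692 + 62588)*((196010 - 209015) - 474878) = -120104*(-13005 - 474878) = -120104*(-487883) = 58596699832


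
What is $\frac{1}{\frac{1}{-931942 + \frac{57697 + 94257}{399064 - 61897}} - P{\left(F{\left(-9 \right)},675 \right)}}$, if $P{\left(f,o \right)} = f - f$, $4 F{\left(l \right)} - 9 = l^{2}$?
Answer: $- \frac{314219936360}{337167} \approx -9.3194 \cdot 10^{5}$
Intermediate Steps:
$F{\left(l \right)} = \frac{9}{4} + \frac{l^{2}}{4}$
$P{\left(f,o \right)} = 0$
$\frac{1}{\frac{1}{-931942 + \frac{57697 + 94257}{399064 - 61897}} - P{\left(F{\left(-9 \right)},675 \right)}} = \frac{1}{\frac{1}{-931942 + \frac{57697 + 94257}{399064 - 61897}} - 0} = \frac{1}{\frac{1}{-931942 + \frac{151954}{337167}} + 0} = \frac{1}{\frac{1}{- \frac{314219936360}{337167}} + 0} = \frac{1}{- \frac{337167}{314219936360} + 0} = \frac{1}{- \frac{337167}{314219936360}} = - \frac{314219936360}{337167}$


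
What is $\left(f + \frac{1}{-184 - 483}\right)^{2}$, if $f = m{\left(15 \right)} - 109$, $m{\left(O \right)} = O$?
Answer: $\frac{3931164601}{444889} \approx 8836.3$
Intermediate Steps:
$f = -94$ ($f = 15 - 109 = -94$)
$\left(f + \frac{1}{-184 - 483}\right)^{2} = \left(-94 + \frac{1}{-184 - 483}\right)^{2} = \left(-94 + \frac{1}{-667}\right)^{2} = \left(-94 - \frac{1}{667}\right)^{2} = \left(- \frac{62699}{667}\right)^{2} = \frac{3931164601}{444889}$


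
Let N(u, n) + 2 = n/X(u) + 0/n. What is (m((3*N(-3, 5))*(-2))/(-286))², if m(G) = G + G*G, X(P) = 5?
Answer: 441/20449 ≈ 0.021566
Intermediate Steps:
N(u, n) = -2 + n/5 (N(u, n) = -2 + (n/5 + 0/n) = -2 + (n*(⅕) + 0) = -2 + (n/5 + 0) = -2 + n/5)
m(G) = G + G²
(m((3*N(-3, 5))*(-2))/(-286))² = ((((3*(-2 + (⅕)*5))*(-2))*(1 + (3*(-2 + (⅕)*5))*(-2)))/(-286))² = ((((3*(-2 + 1))*(-2))*(1 + (3*(-2 + 1))*(-2)))*(-1/286))² = ((((3*(-1))*(-2))*(1 + (3*(-1))*(-2)))*(-1/286))² = (((-3*(-2))*(1 - 3*(-2)))*(-1/286))² = ((6*(1 + 6))*(-1/286))² = ((6*7)*(-1/286))² = (42*(-1/286))² = (-21/143)² = 441/20449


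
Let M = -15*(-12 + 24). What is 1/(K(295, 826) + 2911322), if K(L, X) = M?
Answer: 1/2911142 ≈ 3.4351e-7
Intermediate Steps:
M = -180 (M = -15*12 = -180)
K(L, X) = -180
1/(K(295, 826) + 2911322) = 1/(-180 + 2911322) = 1/2911142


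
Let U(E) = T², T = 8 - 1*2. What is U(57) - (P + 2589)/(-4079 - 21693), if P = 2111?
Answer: 233123/6443 ≈ 36.182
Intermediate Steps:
T = 6 (T = 8 - 2 = 6)
U(E) = 36 (U(E) = 6² = 36)
U(57) - (P + 2589)/(-4079 - 21693) = 36 - (2111 + 2589)/(-4079 - 21693) = 36 - 4700/(-25772) = 36 - 4700*(-1)/25772 = 36 - 1*(-1175/6443) = 36 + 1175/6443 = 233123/6443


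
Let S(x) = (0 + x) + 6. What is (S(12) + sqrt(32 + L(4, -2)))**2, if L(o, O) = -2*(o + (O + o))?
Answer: 344 + 72*sqrt(5) ≈ 505.00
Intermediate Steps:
L(o, O) = -4*o - 2*O (L(o, O) = -2*(O + 2*o) = -4*o - 2*O)
S(x) = 6 + x (S(x) = x + 6 = 6 + x)
(S(12) + sqrt(32 + L(4, -2)))**2 = ((6 + 12) + sqrt(32 + (-4*4 - 2*(-2))))**2 = (18 + sqrt(32 + (-16 + 4)))**2 = (18 + sqrt(32 - 12))**2 = (18 + sqrt(20))**2 = (18 + 2*sqrt(5))**2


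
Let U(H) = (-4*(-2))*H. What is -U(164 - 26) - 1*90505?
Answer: -91609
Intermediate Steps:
U(H) = 8*H
-U(164 - 26) - 1*90505 = -8*(164 - 26) - 1*90505 = -8*138 - 90505 = -1*1104 - 90505 = -1104 - 90505 = -91609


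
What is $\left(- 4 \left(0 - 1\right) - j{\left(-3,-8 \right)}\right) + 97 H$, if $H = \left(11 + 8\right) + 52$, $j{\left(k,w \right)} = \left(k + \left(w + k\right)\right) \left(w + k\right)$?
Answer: $6737$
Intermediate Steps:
$j{\left(k,w \right)} = \left(k + w\right) \left(w + 2 k\right)$ ($j{\left(k,w \right)} = \left(k + \left(k + w\right)\right) \left(k + w\right) = \left(w + 2 k\right) \left(k + w\right) = \left(k + w\right) \left(w + 2 k\right)$)
$H = 71$ ($H = 19 + 52 = 71$)
$\left(- 4 \left(0 - 1\right) - j{\left(-3,-8 \right)}\right) + 97 H = \left(- 4 \left(0 - 1\right) - \left(\left(-8\right)^{2} + 2 \left(-3\right)^{2} + 3 \left(-3\right) \left(-8\right)\right)\right) + 97 \cdot 71 = \left(\left(-4\right) \left(-1\right) - \left(64 + 2 \cdot 9 + 72\right)\right) + 6887 = \left(4 - \left(64 + 18 + 72\right)\right) + 6887 = \left(4 - 154\right) + 6887 = -150 + 6887 = 6737$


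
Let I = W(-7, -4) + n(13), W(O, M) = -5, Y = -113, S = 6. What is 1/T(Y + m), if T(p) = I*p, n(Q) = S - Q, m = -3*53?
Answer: 1/3264 ≈ 0.00030637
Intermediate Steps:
m = -159
n(Q) = 6 - Q
I = -12 (I = -5 + (6 - 1*13) = -5 + (6 - 13) = -5 - 7 = -12)
T(p) = -12*p
1/T(Y + m) = 1/(-12*(-113 - 159)) = 1/(-12*(-272)) = 1/3264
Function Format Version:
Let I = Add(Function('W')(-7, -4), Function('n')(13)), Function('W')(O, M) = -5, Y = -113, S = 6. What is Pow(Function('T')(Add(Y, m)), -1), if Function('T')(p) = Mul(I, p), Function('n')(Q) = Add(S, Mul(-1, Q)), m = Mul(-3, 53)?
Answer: Rational(1, 3264) ≈ 0.00030637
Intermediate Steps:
m = -159
Function('n')(Q) = Add(6, Mul(-1, Q))
I = -12 (I = Add(-5, Add(6, Mul(-1, 13))) = Add(-5, Add(6, -13)) = Add(-5, -7) = -12)
Function('T')(p) = Mul(-12, p)
Pow(Function('T')(Add(Y, m)), -1) = Pow(Mul(-12, Add(-113, -159)), -1) = Pow(Mul(-12, -272), -1) = Pow(3264, -1) = Rational(1, 3264)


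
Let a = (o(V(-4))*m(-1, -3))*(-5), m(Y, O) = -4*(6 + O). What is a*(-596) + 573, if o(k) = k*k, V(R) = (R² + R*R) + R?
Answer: -28035267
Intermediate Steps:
V(R) = R + 2*R² (V(R) = (R² + R²) + R = 2*R² + R = R + 2*R²)
m(Y, O) = -24 - 4*O
o(k) = k²
a = 47040 (a = ((-4*(1 + 2*(-4)))²*(-24 - 4*(-3)))*(-5) = ((-4*(1 - 8))²*(-24 + 12))*(-5) = ((-4*(-7))²*(-12))*(-5) = (28²*(-12))*(-5) = (784*(-12))*(-5) = -9408*(-5) = 47040)
a*(-596) + 573 = 47040*(-596) + 573 = -28035840 + 573 = -28035267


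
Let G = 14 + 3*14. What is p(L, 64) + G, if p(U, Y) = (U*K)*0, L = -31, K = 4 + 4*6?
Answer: 56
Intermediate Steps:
G = 56 (G = 14 + 42 = 56)
K = 28 (K = 4 + 24 = 28)
p(U, Y) = 0 (p(U, Y) = (U*28)*0 = (28*U)*0 = 0)
p(L, 64) + G = 0 + 56 = 56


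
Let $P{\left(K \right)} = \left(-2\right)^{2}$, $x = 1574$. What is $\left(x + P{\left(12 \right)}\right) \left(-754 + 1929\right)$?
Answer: $1854150$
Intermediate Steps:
$P{\left(K \right)} = 4$
$\left(x + P{\left(12 \right)}\right) \left(-754 + 1929\right) = \left(1574 + 4\right) \left(-754 + 1929\right) = 1578 \cdot 1175 = 1854150$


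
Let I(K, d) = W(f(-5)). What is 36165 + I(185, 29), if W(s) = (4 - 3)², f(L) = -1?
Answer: 36166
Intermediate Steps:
W(s) = 1 (W(s) = 1² = 1)
I(K, d) = 1
36165 + I(185, 29) = 36165 + 1 = 36166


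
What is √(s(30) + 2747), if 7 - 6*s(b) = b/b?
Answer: 2*√687 ≈ 52.421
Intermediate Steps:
s(b) = 1 (s(b) = 7/6 - b/(6*b) = 7/6 - ⅙*1 = 7/6 - ⅙ = 1)
√(s(30) + 2747) = √(1 + 2747) = √2748 = 2*√687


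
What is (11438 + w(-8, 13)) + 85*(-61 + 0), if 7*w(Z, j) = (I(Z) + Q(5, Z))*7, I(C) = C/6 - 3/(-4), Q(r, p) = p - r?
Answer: 74873/12 ≈ 6239.4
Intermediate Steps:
I(C) = 3/4 + C/6 (I(C) = C*(1/6) - 3*(-1/4) = C/6 + 3/4 = 3/4 + C/6)
w(Z, j) = -17/4 + 7*Z/6 (w(Z, j) = (((3/4 + Z/6) + (Z - 1*5))*7)/7 = (((3/4 + Z/6) + (Z - 5))*7)/7 = (((3/4 + Z/6) + (-5 + Z))*7)/7 = ((-17/4 + 7*Z/6)*7)/7 = (-119/4 + 49*Z/6)/7 = -17/4 + 7*Z/6)
(11438 + w(-8, 13)) + 85*(-61 + 0) = (11438 + (-17/4 + (7/6)*(-8))) + 85*(-61 + 0) = (11438 + (-17/4 - 28/3)) + 85*(-61) = (11438 - 163/12) - 5185 = 137093/12 - 5185 = 74873/12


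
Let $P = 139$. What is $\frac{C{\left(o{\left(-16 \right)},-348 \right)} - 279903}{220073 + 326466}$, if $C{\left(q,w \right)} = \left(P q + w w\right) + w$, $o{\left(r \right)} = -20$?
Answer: $- \frac{161927}{546539} \approx -0.29628$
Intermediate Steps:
$C{\left(q,w \right)} = w + w^{2} + 139 q$ ($C{\left(q,w \right)} = \left(139 q + w w\right) + w = \left(139 q + w^{2}\right) + w = \left(w^{2} + 139 q\right) + w = w + w^{2} + 139 q$)
$\frac{C{\left(o{\left(-16 \right)},-348 \right)} - 279903}{220073 + 326466} = \frac{\left(-348 + \left(-348\right)^{2} + 139 \left(-20\right)\right) - 279903}{220073 + 326466} = \frac{\left(-348 + 121104 - 2780\right) - 279903}{546539} = \left(117976 - 279903\right) \frac{1}{546539} = \left(-161927\right) \frac{1}{546539} = - \frac{161927}{546539}$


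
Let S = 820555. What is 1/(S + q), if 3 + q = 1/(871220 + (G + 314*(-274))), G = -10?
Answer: 785174/644276096049 ≈ 1.2187e-6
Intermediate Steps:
q = -2355521/785174 (q = -3 + 1/(871220 + (-10 + 314*(-274))) = -3 + 1/(871220 + (-10 - 86036)) = -3 + 1/(871220 - 86046) = -3 + 1/785174 = -2355521/785174 ≈ -3.0000)
1/(S + q) = 1/(820555 - 2355521/785174) = 1/(644276096049/785174) = 785174/644276096049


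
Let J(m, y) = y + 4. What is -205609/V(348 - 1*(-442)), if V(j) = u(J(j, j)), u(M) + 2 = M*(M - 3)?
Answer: -205609/628052 ≈ -0.32738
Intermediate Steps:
J(m, y) = 4 + y
u(M) = -2 + M*(-3 + M) (u(M) = -2 + M*(M - 3) = -2 + M*(-3 + M))
V(j) = -14 + (4 + j)² - 3*j (V(j) = -2 + (4 + j)² - 3*(4 + j) = -2 + (4 + j)² + (-12 - 3*j) = -14 + (4 + j)² - 3*j)
-205609/V(348 - 1*(-442)) = -205609/(2 + (348 - 1*(-442))² + 5*(348 - 1*(-442))) = -205609/(2 + (348 + 442)² + 5*(348 + 442)) = -205609/(2 + 790² + 5*790) = -205609/(2 + 624100 + 3950) = -205609/628052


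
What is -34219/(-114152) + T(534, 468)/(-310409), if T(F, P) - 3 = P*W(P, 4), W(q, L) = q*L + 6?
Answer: -4721426647/1864937272 ≈ -2.5317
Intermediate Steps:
W(q, L) = 6 + L*q (W(q, L) = L*q + 6 = 6 + L*q)
T(F, P) = 3 + P*(6 + 4*P)
-34219/(-114152) + T(534, 468)/(-310409) = -34219/(-114152) + (3 + 2*468*(3 + 2*468))/(-310409) = -34219*(-1/114152) + (3 + 2*468*(3 + 936))*(-1/310409) = 1801/6008 + (3 + 2*468*939)*(-1/310409) = 1801/6008 + (3 + 878904)*(-1/310409) = 1801/6008 + 878907*(-1/310409) = 1801/6008 - 878907/310409 = -4721426647/1864937272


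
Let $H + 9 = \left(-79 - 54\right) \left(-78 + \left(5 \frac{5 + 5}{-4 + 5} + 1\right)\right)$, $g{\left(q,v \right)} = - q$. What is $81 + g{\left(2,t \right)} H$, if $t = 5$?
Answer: $-7083$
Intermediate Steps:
$H = 3582$ ($H = -9 + \left(-79 - 54\right) \left(-78 + \left(5 \frac{5 + 5}{-4 + 5} + 1\right)\right) = -9 - 133 \left(-78 + \left(5 \cdot \frac{10}{1} + 1\right)\right) = -9 - 133 \left(-78 + \left(5 \cdot 10 \cdot 1 + 1\right)\right) = -9 - 133 \left(-78 + \left(5 \cdot 10 + 1\right)\right) = -9 - 133 \left(-78 + \left(50 + 1\right)\right) = -9 - 133 \left(-78 + 51\right) = -9 - -3591 = -9 + 3591 = 3582$)
$81 + g{\left(2,t \right)} H = 81 + \left(-1\right) 2 \cdot 3582 = 81 - 7164 = -7083$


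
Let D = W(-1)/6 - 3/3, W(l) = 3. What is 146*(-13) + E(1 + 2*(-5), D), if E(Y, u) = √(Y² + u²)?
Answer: -1898 + 5*√13/2 ≈ -1889.0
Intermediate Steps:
D = -½ (D = 3/6 - 3/3 = 3*(⅙) - 3*⅓ = ½ - 1 = -½ ≈ -0.50000)
146*(-13) + E(1 + 2*(-5), D) = 146*(-13) + √((1 + 2*(-5))² + (-½)²) = -1898 + √((1 - 10)² + ¼) = -1898 + √((-9)² + ¼) = -1898 + √(81 + ¼) = -1898 + √(325/4) = -1898 + 5*√13/2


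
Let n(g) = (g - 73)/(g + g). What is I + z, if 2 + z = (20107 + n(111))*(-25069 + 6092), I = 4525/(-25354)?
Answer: -1073860826329631/2814294 ≈ -3.8157e+8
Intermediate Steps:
I = -4525/25354 (I = 4525*(-1/25354) = -4525/25354 ≈ -0.17847)
n(g) = (-73 + g)/(2*g) (n(g) = (-73 + g)/((2*g)) = (-73 + g)*(1/(2*g)) = (-73 + g)/(2*g))
z = -42354690614/111 (z = -2 + (20107 + (½)*(-73 + 111)/111)*(-25069 + 6092) = -2 + (20107 + (½)*(1/111)*38)*(-18977) = -2 + (20107 + 19/111)*(-18977) = -2 + (2231896/111)*(-18977) = -2 - 42354690392/111 = -42354690614/111 ≈ -3.8157e+8)
I + z = -4525/25354 - 42354690614/111 = -1073860826329631/2814294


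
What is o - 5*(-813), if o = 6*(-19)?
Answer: 3951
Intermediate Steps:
o = -114
o - 5*(-813) = -114 - 5*(-813) = -114 + 4065 = 3951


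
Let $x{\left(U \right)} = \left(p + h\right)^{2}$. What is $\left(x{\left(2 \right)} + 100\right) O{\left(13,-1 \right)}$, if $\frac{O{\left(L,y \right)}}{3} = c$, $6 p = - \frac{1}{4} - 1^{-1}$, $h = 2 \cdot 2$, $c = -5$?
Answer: $- \frac{329405}{192} \approx -1715.7$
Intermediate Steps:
$h = 4$
$p = - \frac{5}{24}$ ($p = \frac{- \frac{1}{4} - 1^{-1}}{6} = \frac{\left(-1\right) \frac{1}{4} - 1}{6} = \frac{- \frac{1}{4} - 1}{6} = \frac{1}{6} \left(- \frac{5}{4}\right) = - \frac{5}{24} \approx -0.20833$)
$O{\left(L,y \right)} = -15$ ($O{\left(L,y \right)} = 3 \left(-5\right) = -15$)
$x{\left(U \right)} = \frac{8281}{576}$ ($x{\left(U \right)} = \left(- \frac{5}{24} + 4\right)^{2} = \left(\frac{91}{24}\right)^{2} = \frac{8281}{576}$)
$\left(x{\left(2 \right)} + 100\right) O{\left(13,-1 \right)} = \left(\frac{8281}{576} + 100\right) \left(-15\right) = \frac{65881}{576} \left(-15\right) = - \frac{329405}{192}$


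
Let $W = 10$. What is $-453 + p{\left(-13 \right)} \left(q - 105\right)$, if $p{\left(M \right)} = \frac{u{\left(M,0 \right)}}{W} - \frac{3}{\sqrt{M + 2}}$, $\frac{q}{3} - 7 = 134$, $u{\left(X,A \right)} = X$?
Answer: $- \frac{4332}{5} + \frac{954 i \sqrt{11}}{11} \approx -866.4 + 287.64 i$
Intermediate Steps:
$q = 423$ ($q = 21 + 3 \cdot 134 = 21 + 402 = 423$)
$p{\left(M \right)} = - \frac{3}{\sqrt{2 + M}} + \frac{M}{10}$ ($p{\left(M \right)} = \frac{M}{10} - \frac{3}{\sqrt{M + 2}} = M \frac{1}{10} - \frac{3}{\sqrt{2 + M}} = \frac{M}{10} - \frac{3}{\sqrt{2 + M}} = - \frac{3}{\sqrt{2 + M}} + \frac{M}{10}$)
$-453 + p{\left(-13 \right)} \left(q - 105\right) = -453 + \left(- \frac{3}{\sqrt{2 - 13}} + \frac{1}{10} \left(-13\right)\right) \left(423 - 105\right) = -453 + \left(- \frac{3}{i \sqrt{11}} - \frac{13}{10}\right) 318 = -453 + \left(- 3 \left(- \frac{i \sqrt{11}}{11}\right) - \frac{13}{10}\right) 318 = -453 + \left(\frac{3 i \sqrt{11}}{11} - \frac{13}{10}\right) 318 = -453 + \left(- \frac{13}{10} + \frac{3 i \sqrt{11}}{11}\right) 318 = -453 - \left(\frac{2067}{5} - \frac{954 i \sqrt{11}}{11}\right) = - \frac{4332}{5} + \frac{954 i \sqrt{11}}{11}$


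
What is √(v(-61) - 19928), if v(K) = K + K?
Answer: 5*I*√802 ≈ 141.6*I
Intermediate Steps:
v(K) = 2*K
√(v(-61) - 19928) = √(2*(-61) - 19928) = √(-122 - 19928) = √(-20050) = 5*I*√802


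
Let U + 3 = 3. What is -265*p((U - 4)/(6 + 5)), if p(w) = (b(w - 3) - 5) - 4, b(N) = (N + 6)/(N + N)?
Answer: 184175/74 ≈ 2488.9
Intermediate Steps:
U = 0 (U = -3 + 3 = 0)
b(N) = (6 + N)/(2*N) (b(N) = (6 + N)/((2*N)) = (6 + N)*(1/(2*N)) = (6 + N)/(2*N))
p(w) = -9 + (3 + w)/(2*(-3 + w)) (p(w) = ((6 + (w - 3))/(2*(w - 3)) - 5) - 4 = ((6 + (-3 + w))/(2*(-3 + w)) - 5) - 4 = ((3 + w)/(2*(-3 + w)) - 5) - 4 = (-5 + (3 + w)/(2*(-3 + w))) - 4 = -9 + (3 + w)/(2*(-3 + w)))
-265*p((U - 4)/(6 + 5)) = -265*(57 - 17*(0 - 4)/(6 + 5))/(2*(-3 + (0 - 4)/(6 + 5))) = -265*(57 - (-68)/11)/(2*(-3 - 4/11)) = -265*(57 - (-68)/11)/(2*(-3 - 4*1/11)) = -265*(57 - 17*(-4/11))/(2*(-3 - 4/11)) = -265*(57 + 68/11)/(2*(-37/11)) = -265*(-11)*695/(2*37*11) = -265*(-695/74) = 184175/74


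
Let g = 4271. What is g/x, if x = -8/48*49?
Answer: -25626/49 ≈ -522.98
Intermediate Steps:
x = -49/6 (x = -8*1/48*49 = -⅙*49 = -49/6 ≈ -8.1667)
g/x = 4271/(-49/6) = 4271*(-6/49) = -25626/49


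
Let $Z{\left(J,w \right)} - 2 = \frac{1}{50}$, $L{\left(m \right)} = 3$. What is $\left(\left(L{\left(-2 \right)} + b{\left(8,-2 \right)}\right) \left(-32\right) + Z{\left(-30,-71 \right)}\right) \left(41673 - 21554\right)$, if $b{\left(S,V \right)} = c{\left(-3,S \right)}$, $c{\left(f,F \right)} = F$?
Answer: $- \frac{352062381}{50} \approx -7.0412 \cdot 10^{6}$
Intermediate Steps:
$b{\left(S,V \right)} = S$
$Z{\left(J,w \right)} = \frac{101}{50}$ ($Z{\left(J,w \right)} = 2 + \frac{1}{50} = \frac{101}{50}$)
$\left(\left(L{\left(-2 \right)} + b{\left(8,-2 \right)}\right) \left(-32\right) + Z{\left(-30,-71 \right)}\right) \left(41673 - 21554\right) = \left(\left(3 + 8\right) \left(-32\right) + \frac{101}{50}\right) \left(41673 - 21554\right) = \left(11 \left(-32\right) + \frac{101}{50}\right) 20119 = \left(-352 + \frac{101}{50}\right) 20119 = \left(- \frac{17499}{50}\right) 20119 = - \frac{352062381}{50}$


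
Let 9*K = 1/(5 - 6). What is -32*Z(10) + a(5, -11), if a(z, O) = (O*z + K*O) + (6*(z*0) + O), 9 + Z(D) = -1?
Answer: 2297/9 ≈ 255.22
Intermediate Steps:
K = -1/9 (K = 1/(9*(5 - 6)) = (1/9)/(-1) = (1/9)*(-1) = -1/9 ≈ -0.11111)
Z(D) = -10 (Z(D) = -9 - 1 = -10)
a(z, O) = 8*O/9 + O*z (a(z, O) = (O*z - O/9) + (6*(z*0) + O) = (-O/9 + O*z) + (6*0 + O) = (-O/9 + O*z) + (0 + O) = (-O/9 + O*z) + O = 8*O/9 + O*z)
-32*Z(10) + a(5, -11) = -32*(-10) + (1/9)*(-11)*(8 + 9*5) = 320 + (1/9)*(-11)*(8 + 45) = 320 + (1/9)*(-11)*53 = 320 - 583/9 = 2297/9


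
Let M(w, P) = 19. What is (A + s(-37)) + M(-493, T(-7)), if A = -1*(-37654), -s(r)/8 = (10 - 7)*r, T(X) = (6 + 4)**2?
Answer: 38561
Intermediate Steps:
T(X) = 100 (T(X) = 10**2 = 100)
s(r) = -24*r (s(r) = -8*(10 - 7)*r = -24*r)
A = 37654
(A + s(-37)) + M(-493, T(-7)) = (37654 - 24*(-37)) + 19 = (37654 + 888) + 19 = 38542 + 19 = 38561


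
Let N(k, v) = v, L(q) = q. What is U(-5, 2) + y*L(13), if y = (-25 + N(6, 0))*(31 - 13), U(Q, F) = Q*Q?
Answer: -5825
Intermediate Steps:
U(Q, F) = Q²
y = -450 (y = (-25 + 0)*(31 - 13) = -25*18 = -450)
U(-5, 2) + y*L(13) = (-5)² - 450*13 = 25 - 5850 = -5825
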